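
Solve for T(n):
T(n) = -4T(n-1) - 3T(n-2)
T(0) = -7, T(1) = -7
Characteristic equation: x² + 4x + 3 = 0, which factors as (x - (-3))(x - (-1)) = 0.
Roots r₁ = -3, r₂ = -1 (distinct).
General solution: T(n) = A·(-3)^n + B·(-1)^n.
From T(0) = -7: A + B = -7.
From T(1) = -7: -3A - B = -7.
Solving: A = 7, B = -14.
So T(n) = - 14 \left(-1\right)^{n} + 7 \left(-3\right)^{n}.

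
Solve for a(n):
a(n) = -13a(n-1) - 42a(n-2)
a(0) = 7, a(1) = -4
Characteristic equation: x² + 13x + 42 = 0, which factors as (x - (-6))(x - (-7)) = 0.
Roots r₁ = -6, r₂ = -7 (distinct).
General solution: a(n) = A·(-6)^n + B·(-7)^n.
From a(0) = 7: A + B = 7.
From a(1) = -4: -6A - 7B = -4.
Solving: A = 45, B = -38.
So a(n) = 45 \left(-6\right)^{n} - 38 \left(-7\right)^{n}.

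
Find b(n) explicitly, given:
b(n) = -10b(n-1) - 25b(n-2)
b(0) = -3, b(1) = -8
Characteristic equation: x² + 10x + 25 = 0, which is (x - (-5))².
Repeated root r = -5.
General solution: b(n) = (A + Bn)·(-5)^n.
From b(0) = -3: A = -3.
From b(1) = -8: (A + B)·(-5) = -8 ⇒ B = \frac{23}{5}.
So b(n) = \left(\frac{23 n}{5} - 3\right) \cdot (-5)^n.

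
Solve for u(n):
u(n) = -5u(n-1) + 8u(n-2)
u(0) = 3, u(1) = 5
Characteristic equation: x² + 5x - 8 = 0.
Discriminant Δ = (-5)² + 4·(8) = 57.
Roots r₁,₂ = (-5 ± √57)/2, so r₁ = - \frac{5}{2} + \frac{\sqrt{57}}{2}, r₂ = - \frac{\sqrt{57}}{2} - \frac{5}{2}.
General solution: u(n) = A·r₁^n + B·r₂^n.
From the initial conditions, A + B = 3 and r₁A + r₂B = 5.
Since r₁ - r₂ = √57: A = (5 - (3)r₂)/√57 = \frac{3}{2} + \frac{25 \sqrt{57}}{114}, and B = 3 - A = \frac{3}{2} - \frac{25 \sqrt{57}}{114}.
So u(n) = \left(\frac{3}{2} + \frac{25 \sqrt{57}}{114}\right)\left(- \frac{5}{2} + \frac{\sqrt{57}}{2}\right)^n + \left(\frac{3}{2} - \frac{25 \sqrt{57}}{114}\right)\left(- \frac{\sqrt{57}}{2} - \frac{5}{2}\right)^n.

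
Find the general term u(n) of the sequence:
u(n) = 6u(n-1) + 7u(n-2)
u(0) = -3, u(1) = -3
Characteristic equation: x² - 6x - 7 = 0, which factors as (x - (-1))(x - (7)) = 0.
Roots r₁ = -1, r₂ = 7 (distinct).
General solution: u(n) = A·(-1)^n + B·(7)^n.
From u(0) = -3: A + B = -3.
From u(1) = -3: -A + 7B = -3.
Solving: A = - \frac{9}{4}, B = - \frac{3}{4}.
So u(n) = - \frac{9 \left(-1\right)^{n}}{4} - \frac{3 \cdot 7^{n}}{4}.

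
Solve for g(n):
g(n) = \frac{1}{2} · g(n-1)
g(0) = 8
Pure geometric recurrence with ratio \frac{1}{2}.
By induction g(n) = g(0) · (\frac{1}{2})^n = 8 \cdot 2^{- n}.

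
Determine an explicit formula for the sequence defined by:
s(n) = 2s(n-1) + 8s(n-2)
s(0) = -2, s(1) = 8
Characteristic equation: x² - 2x - 8 = 0, which factors as (x - (-2))(x - (4)) = 0.
Roots r₁ = -2, r₂ = 4 (distinct).
General solution: s(n) = A·(-2)^n + B·(4)^n.
From s(0) = -2: A + B = -2.
From s(1) = 8: -2A + 4B = 8.
Solving: A = - \frac{8}{3}, B = \frac{2}{3}.
So s(n) = - \frac{8 \left(-2\right)^{n}}{3} + \frac{2 \cdot 4^{n}}{3}.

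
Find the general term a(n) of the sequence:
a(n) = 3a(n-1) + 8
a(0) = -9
First-order linear non-homogeneous.
Homogeneous solution: a_h(n) = A·(3)^n.
Try constant particular solution a_p = K: K = 3K + 8 ⇒ K = -4.
General: a(n) = A·(3)^n - 4.
Apply a(0) = -9: A - 4 = -9 ⇒ A = -5.
So a(n) = - 5 \cdot 3^{n} - 4.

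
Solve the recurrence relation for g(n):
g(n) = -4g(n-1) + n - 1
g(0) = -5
First-order linear with linear forcing.
Homogeneous solution: g_h(n) = A·(-4)^n.
Try particular g_p(n) = pn + q. Substituting:
  pn + q = -4(p(n-1) + q) + n - 1.
Matching the n-coefficient: p = -4p + 1 ⇒ p = \frac{1}{5}.
Matching constants: q = 4p - 4q - 1 ⇒ q = - \frac{1}{25}.
General: g(n) = A·(-4)^n + \frac{n}{5} - \frac{1}{25}.
Apply g(0) = -5: A - \frac{1}{25} = -5 ⇒ A = - \frac{124}{25}.
So g(n) = - \frac{124 \left(-4\right)^{n}}{25} + \frac{n}{5} - \frac{1}{25}.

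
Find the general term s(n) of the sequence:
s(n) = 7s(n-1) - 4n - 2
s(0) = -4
First-order linear with linear forcing.
Homogeneous solution: s_h(n) = A·(7)^n.
Try particular s_p(n) = pn + q. Substituting:
  pn + q = 7(p(n-1) + q) - 4n - 2.
Matching the n-coefficient: p = 7p - 4 ⇒ p = \frac{2}{3}.
Matching constants: q = -7p + 7q - 2 ⇒ q = \frac{10}{9}.
General: s(n) = A·(7)^n + \frac{2 n}{3} + \frac{10}{9}.
Apply s(0) = -4: A + \frac{10}{9} = -4 ⇒ A = - \frac{46}{9}.
So s(n) = - \frac{46 \cdot 7^{n}}{9} + \frac{2 n}{3} + \frac{10}{9}.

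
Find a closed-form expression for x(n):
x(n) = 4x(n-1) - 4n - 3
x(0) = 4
First-order linear with linear forcing.
Homogeneous solution: x_h(n) = A·(4)^n.
Try particular x_p(n) = pn + q. Substituting:
  pn + q = 4(p(n-1) + q) - 4n - 3.
Matching the n-coefficient: p = 4p - 4 ⇒ p = \frac{4}{3}.
Matching constants: q = -4p + 4q - 3 ⇒ q = \frac{25}{9}.
General: x(n) = A·(4)^n + \frac{4 n}{3} + \frac{25}{9}.
Apply x(0) = 4: A + \frac{25}{9} = 4 ⇒ A = \frac{11}{9}.
So x(n) = \frac{11 \cdot 4^{n}}{9} + \frac{4 n}{3} + \frac{25}{9}.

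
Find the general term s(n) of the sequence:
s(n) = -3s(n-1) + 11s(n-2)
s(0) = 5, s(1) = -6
Characteristic equation: x² + 3x - 11 = 0.
Discriminant Δ = (-3)² + 4·(11) = 53.
Roots r₁,₂ = (-3 ± √53)/2, so r₁ = - \frac{3}{2} + \frac{\sqrt{53}}{2}, r₂ = - \frac{\sqrt{53}}{2} - \frac{3}{2}.
General solution: s(n) = A·r₁^n + B·r₂^n.
From the initial conditions, A + B = 5 and r₁A + r₂B = -6.
Since r₁ - r₂ = √53: A = (-6 - (5)r₂)/√53 = \frac{3 \sqrt{53}}{106} + \frac{5}{2}, and B = 5 - A = \frac{5}{2} - \frac{3 \sqrt{53}}{106}.
So s(n) = \left(\frac{3 \sqrt{53}}{106} + \frac{5}{2}\right)\left(- \frac{3}{2} + \frac{\sqrt{53}}{2}\right)^n + \left(\frac{5}{2} - \frac{3 \sqrt{53}}{106}\right)\left(- \frac{\sqrt{53}}{2} - \frac{3}{2}\right)^n.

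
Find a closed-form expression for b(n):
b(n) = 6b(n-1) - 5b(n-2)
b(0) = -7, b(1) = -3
Characteristic equation: x² - 6x + 5 = 0, which factors as (x - (1))(x - (5)) = 0.
Roots r₁ = 1, r₂ = 5 (distinct).
General solution: b(n) = A·(1)^n + B·(5)^n.
From b(0) = -7: A + B = -7.
From b(1) = -3: A + 5B = -3.
Solving: A = -8, B = 1.
So b(n) = 5^{n} - 8.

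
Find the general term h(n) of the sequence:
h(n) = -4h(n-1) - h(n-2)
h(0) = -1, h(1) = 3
Characteristic equation: x² + 4x + 1 = 0.
Discriminant Δ = (-4)² + 4·(-1) = 12.
Roots r₁,₂ = (-4 ± √12)/2, so r₁ = -2 + \sqrt{3}, r₂ = -2 - \sqrt{3}.
General solution: h(n) = A·r₁^n + B·r₂^n.
From the initial conditions, A + B = -1 and r₁A + r₂B = 3.
Since r₁ - r₂ = √12: A = (3 - (-1)r₂)/√12 = - \frac{1}{2} + \frac{\sqrt{3}}{6}, and B = -1 - A = - \frac{1}{2} - \frac{\sqrt{3}}{6}.
So h(n) = \left(- \frac{1}{2} + \frac{\sqrt{3}}{6}\right)\left(-2 + \sqrt{3}\right)^n + \left(- \frac{1}{2} - \frac{\sqrt{3}}{6}\right)\left(-2 - \sqrt{3}\right)^n.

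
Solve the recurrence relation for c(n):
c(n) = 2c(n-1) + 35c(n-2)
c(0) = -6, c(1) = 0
Characteristic equation: x² - 2x - 35 = 0, which factors as (x - (7))(x - (-5)) = 0.
Roots r₁ = 7, r₂ = -5 (distinct).
General solution: c(n) = A·(7)^n + B·(-5)^n.
From c(0) = -6: A + B = -6.
From c(1) = 0: 7A - 5B = 0.
Solving: A = - \frac{5}{2}, B = - \frac{7}{2}.
So c(n) = - \frac{7 \left(-5\right)^{n}}{2} - \frac{5 \cdot 7^{n}}{2}.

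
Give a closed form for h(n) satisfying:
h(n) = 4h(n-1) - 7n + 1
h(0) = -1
First-order linear with linear forcing.
Homogeneous solution: h_h(n) = A·(4)^n.
Try particular h_p(n) = pn + q. Substituting:
  pn + q = 4(p(n-1) + q) - 7n + 1.
Matching the n-coefficient: p = 4p - 7 ⇒ p = \frac{7}{3}.
Matching constants: q = -4p + 4q + 1 ⇒ q = \frac{25}{9}.
General: h(n) = A·(4)^n + \frac{7 n}{3} + \frac{25}{9}.
Apply h(0) = -1: A + \frac{25}{9} = -1 ⇒ A = - \frac{34}{9}.
So h(n) = - \frac{34 \cdot 4^{n}}{9} + \frac{7 n}{3} + \frac{25}{9}.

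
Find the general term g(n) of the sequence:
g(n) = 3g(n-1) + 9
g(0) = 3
First-order linear non-homogeneous.
Homogeneous solution: g_h(n) = A·(3)^n.
Try constant particular solution g_p = K: K = 3K + 9 ⇒ K = - \frac{9}{2}.
General: g(n) = A·(3)^n - \frac{9}{2}.
Apply g(0) = 3: A - \frac{9}{2} = 3 ⇒ A = \frac{15}{2}.
So g(n) = \frac{15 \cdot 3^{n}}{2} - \frac{9}{2}.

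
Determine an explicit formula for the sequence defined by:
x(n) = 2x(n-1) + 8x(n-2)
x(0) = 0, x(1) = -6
Characteristic equation: x² - 2x - 8 = 0, which factors as (x - (4))(x - (-2)) = 0.
Roots r₁ = 4, r₂ = -2 (distinct).
General solution: x(n) = A·(4)^n + B·(-2)^n.
From x(0) = 0: A + B = 0.
From x(1) = -6: 4A - 2B = -6.
Solving: A = -1, B = 1.
So x(n) = \left(-2\right)^{n} - 4^{n}.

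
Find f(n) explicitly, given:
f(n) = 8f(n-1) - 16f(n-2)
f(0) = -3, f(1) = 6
Characteristic equation: x² - 8x + 16 = 0, which is (x - (4))².
Repeated root r = 4.
General solution: f(n) = (A + Bn)·(4)^n.
From f(0) = -3: A = -3.
From f(1) = 6: (A + B)·(4) = 6 ⇒ B = \frac{9}{2}.
So f(n) = \left(\frac{9 n}{2} - 3\right) \cdot (4)^n.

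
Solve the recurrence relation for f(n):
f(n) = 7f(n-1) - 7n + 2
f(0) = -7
First-order linear with linear forcing.
Homogeneous solution: f_h(n) = A·(7)^n.
Try particular f_p(n) = pn + q. Substituting:
  pn + q = 7(p(n-1) + q) - 7n + 2.
Matching the n-coefficient: p = 7p - 7 ⇒ p = \frac{7}{6}.
Matching constants: q = -7p + 7q + 2 ⇒ q = \frac{37}{36}.
General: f(n) = A·(7)^n + \frac{7 n}{6} + \frac{37}{36}.
Apply f(0) = -7: A + \frac{37}{36} = -7 ⇒ A = - \frac{289}{36}.
So f(n) = - \frac{289 \cdot 7^{n}}{36} + \frac{7 n}{6} + \frac{37}{36}.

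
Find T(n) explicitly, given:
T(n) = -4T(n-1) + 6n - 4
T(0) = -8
First-order linear with linear forcing.
Homogeneous solution: T_h(n) = A·(-4)^n.
Try particular T_p(n) = pn + q. Substituting:
  pn + q = -4(p(n-1) + q) + 6n - 4.
Matching the n-coefficient: p = -4p + 6 ⇒ p = \frac{6}{5}.
Matching constants: q = 4p - 4q - 4 ⇒ q = \frac{4}{25}.
General: T(n) = A·(-4)^n + \frac{6 n}{5} + \frac{4}{25}.
Apply T(0) = -8: A + \frac{4}{25} = -8 ⇒ A = - \frac{204}{25}.
So T(n) = - \frac{204 \left(-4\right)^{n}}{25} + \frac{6 n}{5} + \frac{4}{25}.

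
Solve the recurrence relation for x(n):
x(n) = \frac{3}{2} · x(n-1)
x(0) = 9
Pure geometric recurrence with ratio \frac{3}{2}.
By induction x(n) = x(0) · (\frac{3}{2})^n = 9 \left(\frac{3}{2}\right)^{n}.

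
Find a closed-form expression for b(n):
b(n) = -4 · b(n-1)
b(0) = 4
Pure geometric recurrence with ratio -4.
By induction b(n) = b(0) · (-4)^n = 4 \left(-4\right)^{n}.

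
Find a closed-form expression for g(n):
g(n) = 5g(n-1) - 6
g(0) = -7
First-order linear non-homogeneous.
Homogeneous solution: g_h(n) = A·(5)^n.
Try constant particular solution g_p = K: K = 5K - 6 ⇒ K = \frac{3}{2}.
General: g(n) = A·(5)^n + \frac{3}{2}.
Apply g(0) = -7: A + \frac{3}{2} = -7 ⇒ A = - \frac{17}{2}.
So g(n) = \frac{3}{2} - \frac{17 \cdot 5^{n}}{2}.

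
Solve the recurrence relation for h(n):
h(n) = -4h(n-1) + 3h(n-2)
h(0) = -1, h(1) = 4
Characteristic equation: x² + 4x - 3 = 0.
Discriminant Δ = (-4)² + 4·(3) = 28.
Roots r₁,₂ = (-4 ± √28)/2, so r₁ = -2 + \sqrt{7}, r₂ = - \sqrt{7} - 2.
General solution: h(n) = A·r₁^n + B·r₂^n.
From the initial conditions, A + B = -1 and r₁A + r₂B = 4.
Since r₁ - r₂ = √28: A = (4 - (-1)r₂)/√28 = - \frac{1}{2} + \frac{\sqrt{7}}{7}, and B = -1 - A = - \frac{1}{2} - \frac{\sqrt{7}}{7}.
So h(n) = \left(- \frac{1}{2} + \frac{\sqrt{7}}{7}\right)\left(-2 + \sqrt{7}\right)^n + \left(- \frac{1}{2} - \frac{\sqrt{7}}{7}\right)\left(- \sqrt{7} - 2\right)^n.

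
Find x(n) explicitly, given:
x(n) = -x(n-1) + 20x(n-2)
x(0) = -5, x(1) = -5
Characteristic equation: x² + x - 20 = 0, which factors as (x - (4))(x - (-5)) = 0.
Roots r₁ = 4, r₂ = -5 (distinct).
General solution: x(n) = A·(4)^n + B·(-5)^n.
From x(0) = -5: A + B = -5.
From x(1) = -5: 4A - 5B = -5.
Solving: A = - \frac{10}{3}, B = - \frac{5}{3}.
So x(n) = - \frac{5 \left(-5\right)^{n}}{3} - \frac{10 \cdot 4^{n}}{3}.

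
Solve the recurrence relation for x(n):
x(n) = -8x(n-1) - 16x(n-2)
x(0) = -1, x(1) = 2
Characteristic equation: x² + 8x + 16 = 0, which is (x - (-4))².
Repeated root r = -4.
General solution: x(n) = (A + Bn)·(-4)^n.
From x(0) = -1: A = -1.
From x(1) = 2: (A + B)·(-4) = 2 ⇒ B = \frac{1}{2}.
So x(n) = \left(\frac{n}{2} - 1\right) \cdot (-4)^n.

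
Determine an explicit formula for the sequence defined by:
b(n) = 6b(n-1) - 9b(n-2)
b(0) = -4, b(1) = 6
Characteristic equation: x² - 6x + 9 = 0, which is (x - (3))².
Repeated root r = 3.
General solution: b(n) = (A + Bn)·(3)^n.
From b(0) = -4: A = -4.
From b(1) = 6: (A + B)·(3) = 6 ⇒ B = 6.
So b(n) = \left(6 n - 4\right) \cdot (3)^n.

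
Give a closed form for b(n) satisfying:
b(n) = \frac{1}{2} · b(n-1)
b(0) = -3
Pure geometric recurrence with ratio \frac{1}{2}.
By induction b(n) = b(0) · (\frac{1}{2})^n = - 3 \cdot 2^{- n}.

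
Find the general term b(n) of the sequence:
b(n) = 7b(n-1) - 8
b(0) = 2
First-order linear non-homogeneous.
Homogeneous solution: b_h(n) = A·(7)^n.
Try constant particular solution b_p = K: K = 7K - 8 ⇒ K = \frac{4}{3}.
General: b(n) = A·(7)^n + \frac{4}{3}.
Apply b(0) = 2: A + \frac{4}{3} = 2 ⇒ A = \frac{2}{3}.
So b(n) = \frac{2 \cdot 7^{n}}{3} + \frac{4}{3}.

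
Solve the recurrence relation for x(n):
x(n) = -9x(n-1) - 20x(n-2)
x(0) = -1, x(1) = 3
Characteristic equation: x² + 9x + 20 = 0, which factors as (x - (-4))(x - (-5)) = 0.
Roots r₁ = -4, r₂ = -5 (distinct).
General solution: x(n) = A·(-4)^n + B·(-5)^n.
From x(0) = -1: A + B = -1.
From x(1) = 3: -4A - 5B = 3.
Solving: A = -2, B = 1.
So x(n) = - 2 \left(-4\right)^{n} + \left(-5\right)^{n}.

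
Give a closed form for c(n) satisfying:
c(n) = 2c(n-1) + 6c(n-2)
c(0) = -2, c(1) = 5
Characteristic equation: x² - 2x - 6 = 0.
Discriminant Δ = (2)² + 4·(6) = 28.
Roots r₁,₂ = (2 ± √28)/2, so r₁ = 1 + \sqrt{7}, r₂ = 1 - \sqrt{7}.
General solution: c(n) = A·r₁^n + B·r₂^n.
From the initial conditions, A + B = -2 and r₁A + r₂B = 5.
Since r₁ - r₂ = √28: A = (5 - (-2)r₂)/√28 = -1 + \frac{\sqrt{7}}{2}, and B = -2 - A = - \frac{\sqrt{7}}{2} - 1.
So c(n) = \left(-1 + \frac{\sqrt{7}}{2}\right)\left(1 + \sqrt{7}\right)^n + \left(- \frac{\sqrt{7}}{2} - 1\right)\left(1 - \sqrt{7}\right)^n.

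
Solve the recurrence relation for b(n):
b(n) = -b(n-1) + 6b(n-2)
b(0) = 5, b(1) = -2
Characteristic equation: x² + x - 6 = 0, which factors as (x - (2))(x - (-3)) = 0.
Roots r₁ = 2, r₂ = -3 (distinct).
General solution: b(n) = A·(2)^n + B·(-3)^n.
From b(0) = 5: A + B = 5.
From b(1) = -2: 2A - 3B = -2.
Solving: A = \frac{13}{5}, B = \frac{12}{5}.
So b(n) = \frac{12 \left(-3\right)^{n}}{5} + \frac{13 \cdot 2^{n}}{5}.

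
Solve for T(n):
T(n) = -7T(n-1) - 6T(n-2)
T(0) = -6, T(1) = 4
Characteristic equation: x² + 7x + 6 = 0, which factors as (x - (-6))(x - (-1)) = 0.
Roots r₁ = -6, r₂ = -1 (distinct).
General solution: T(n) = A·(-6)^n + B·(-1)^n.
From T(0) = -6: A + B = -6.
From T(1) = 4: -6A - B = 4.
Solving: A = \frac{2}{5}, B = - \frac{32}{5}.
So T(n) = - \frac{32 \left(-1\right)^{n}}{5} + \frac{2 \left(-6\right)^{n}}{5}.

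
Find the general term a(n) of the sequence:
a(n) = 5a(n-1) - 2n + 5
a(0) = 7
First-order linear with linear forcing.
Homogeneous solution: a_h(n) = A·(5)^n.
Try particular a_p(n) = pn + q. Substituting:
  pn + q = 5(p(n-1) + q) - 2n + 5.
Matching the n-coefficient: p = 5p - 2 ⇒ p = \frac{1}{2}.
Matching constants: q = -5p + 5q + 5 ⇒ q = - \frac{5}{8}.
General: a(n) = A·(5)^n + \frac{n}{2} - \frac{5}{8}.
Apply a(0) = 7: A - \frac{5}{8} = 7 ⇒ A = \frac{61}{8}.
So a(n) = \frac{61 \cdot 5^{n}}{8} + \frac{n}{2} - \frac{5}{8}.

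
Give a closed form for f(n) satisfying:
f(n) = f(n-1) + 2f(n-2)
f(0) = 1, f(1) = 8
Characteristic equation: x² - x - 2 = 0, which factors as (x - (2))(x - (-1)) = 0.
Roots r₁ = 2, r₂ = -1 (distinct).
General solution: f(n) = A·(2)^n + B·(-1)^n.
From f(0) = 1: A + B = 1.
From f(1) = 8: 2A - B = 8.
Solving: A = 3, B = -2.
So f(n) = - 2 \left(-1\right)^{n} + 3 \cdot 2^{n}.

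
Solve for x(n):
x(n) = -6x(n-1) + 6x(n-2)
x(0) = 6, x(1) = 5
Characteristic equation: x² + 6x - 6 = 0.
Discriminant Δ = (-6)² + 4·(6) = 60.
Roots r₁,₂ = (-6 ± √60)/2, so r₁ = -3 + \sqrt{15}, r₂ = - \sqrt{15} - 3.
General solution: x(n) = A·r₁^n + B·r₂^n.
From the initial conditions, A + B = 6 and r₁A + r₂B = 5.
Since r₁ - r₂ = √60: A = (5 - (6)r₂)/√60 = \frac{23 \sqrt{15}}{30} + 3, and B = 6 - A = 3 - \frac{23 \sqrt{15}}{30}.
So x(n) = \left(\frac{23 \sqrt{15}}{30} + 3\right)\left(-3 + \sqrt{15}\right)^n + \left(3 - \frac{23 \sqrt{15}}{30}\right)\left(- \sqrt{15} - 3\right)^n.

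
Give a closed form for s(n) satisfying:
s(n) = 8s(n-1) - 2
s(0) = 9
First-order linear non-homogeneous.
Homogeneous solution: s_h(n) = A·(8)^n.
Try constant particular solution s_p = K: K = 8K - 2 ⇒ K = \frac{2}{7}.
General: s(n) = A·(8)^n + \frac{2}{7}.
Apply s(0) = 9: A + \frac{2}{7} = 9 ⇒ A = \frac{61}{7}.
So s(n) = \frac{61 \cdot 8^{n}}{7} + \frac{2}{7}.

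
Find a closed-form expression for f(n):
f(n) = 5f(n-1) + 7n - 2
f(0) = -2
First-order linear with linear forcing.
Homogeneous solution: f_h(n) = A·(5)^n.
Try particular f_p(n) = pn + q. Substituting:
  pn + q = 5(p(n-1) + q) + 7n - 2.
Matching the n-coefficient: p = 5p + 7 ⇒ p = - \frac{7}{4}.
Matching constants: q = -5p + 5q - 2 ⇒ q = - \frac{27}{16}.
General: f(n) = A·(5)^n - \frac{7 n}{4} - \frac{27}{16}.
Apply f(0) = -2: A - \frac{27}{16} = -2 ⇒ A = - \frac{5}{16}.
So f(n) = - \frac{5 \cdot 5^{n}}{16} - \frac{7 n}{4} - \frac{27}{16}.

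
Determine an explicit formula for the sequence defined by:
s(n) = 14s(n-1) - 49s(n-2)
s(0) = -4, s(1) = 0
Characteristic equation: x² - 14x + 49 = 0, which is (x - (7))².
Repeated root r = 7.
General solution: s(n) = (A + Bn)·(7)^n.
From s(0) = -4: A = -4.
From s(1) = 0: (A + B)·(7) = 0 ⇒ B = 4.
So s(n) = \left(4 n - 4\right) \cdot (7)^n.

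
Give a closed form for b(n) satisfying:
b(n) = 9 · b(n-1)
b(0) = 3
Pure geometric recurrence with ratio 9.
By induction b(n) = b(0) · (9)^n = 3 \cdot 9^{n}.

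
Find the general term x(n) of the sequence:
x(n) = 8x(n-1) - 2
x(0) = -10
First-order linear non-homogeneous.
Homogeneous solution: x_h(n) = A·(8)^n.
Try constant particular solution x_p = K: K = 8K - 2 ⇒ K = \frac{2}{7}.
General: x(n) = A·(8)^n + \frac{2}{7}.
Apply x(0) = -10: A + \frac{2}{7} = -10 ⇒ A = - \frac{72}{7}.
So x(n) = \frac{2}{7} - \frac{72 \cdot 8^{n}}{7}.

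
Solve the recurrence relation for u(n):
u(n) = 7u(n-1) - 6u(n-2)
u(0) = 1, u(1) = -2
Characteristic equation: x² - 7x + 6 = 0, which factors as (x - (6))(x - (1)) = 0.
Roots r₁ = 6, r₂ = 1 (distinct).
General solution: u(n) = A·(6)^n + B·(1)^n.
From u(0) = 1: A + B = 1.
From u(1) = -2: 6A + B = -2.
Solving: A = - \frac{3}{5}, B = \frac{8}{5}.
So u(n) = \frac{8}{5} - \frac{3 \cdot 6^{n}}{5}.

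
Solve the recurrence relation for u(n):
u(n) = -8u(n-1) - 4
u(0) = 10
First-order linear non-homogeneous.
Homogeneous solution: u_h(n) = A·(-8)^n.
Try constant particular solution u_p = K: K = -8K - 4 ⇒ K = - \frac{4}{9}.
General: u(n) = A·(-8)^n - \frac{4}{9}.
Apply u(0) = 10: A - \frac{4}{9} = 10 ⇒ A = \frac{94}{9}.
So u(n) = \frac{94 \left(-8\right)^{n}}{9} - \frac{4}{9}.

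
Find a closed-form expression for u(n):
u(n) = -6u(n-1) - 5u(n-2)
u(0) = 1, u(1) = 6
Characteristic equation: x² + 6x + 5 = 0, which factors as (x - (-5))(x - (-1)) = 0.
Roots r₁ = -5, r₂ = -1 (distinct).
General solution: u(n) = A·(-5)^n + B·(-1)^n.
From u(0) = 1: A + B = 1.
From u(1) = 6: -5A - B = 6.
Solving: A = - \frac{7}{4}, B = \frac{11}{4}.
So u(n) = \frac{11 \left(-1\right)^{n}}{4} - \frac{7 \left(-5\right)^{n}}{4}.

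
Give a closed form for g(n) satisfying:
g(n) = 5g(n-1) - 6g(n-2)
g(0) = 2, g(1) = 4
Characteristic equation: x² - 5x + 6 = 0, which factors as (x - (3))(x - (2)) = 0.
Roots r₁ = 3, r₂ = 2 (distinct).
General solution: g(n) = A·(3)^n + B·(2)^n.
From g(0) = 2: A + B = 2.
From g(1) = 4: 3A + 2B = 4.
Solving: A = 0, B = 2.
So g(n) = 2 \cdot 2^{n}.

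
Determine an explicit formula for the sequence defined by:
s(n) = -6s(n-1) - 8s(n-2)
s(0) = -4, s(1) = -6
Characteristic equation: x² + 6x + 8 = 0, which factors as (x - (-2))(x - (-4)) = 0.
Roots r₁ = -2, r₂ = -4 (distinct).
General solution: s(n) = A·(-2)^n + B·(-4)^n.
From s(0) = -4: A + B = -4.
From s(1) = -6: -2A - 4B = -6.
Solving: A = -11, B = 7.
So s(n) = - 11 \left(-2\right)^{n} + 7 \left(-4\right)^{n}.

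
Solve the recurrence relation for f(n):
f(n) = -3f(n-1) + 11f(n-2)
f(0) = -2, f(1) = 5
Characteristic equation: x² + 3x - 11 = 0.
Discriminant Δ = (-3)² + 4·(11) = 53.
Roots r₁,₂ = (-3 ± √53)/2, so r₁ = - \frac{3}{2} + \frac{\sqrt{53}}{2}, r₂ = - \frac{\sqrt{53}}{2} - \frac{3}{2}.
General solution: f(n) = A·r₁^n + B·r₂^n.
From the initial conditions, A + B = -2 and r₁A + r₂B = 5.
Since r₁ - r₂ = √53: A = (5 - (-2)r₂)/√53 = -1 + \frac{2 \sqrt{53}}{53}, and B = -2 - A = -1 - \frac{2 \sqrt{53}}{53}.
So f(n) = \left(-1 + \frac{2 \sqrt{53}}{53}\right)\left(- \frac{3}{2} + \frac{\sqrt{53}}{2}\right)^n + \left(-1 - \frac{2 \sqrt{53}}{53}\right)\left(- \frac{\sqrt{53}}{2} - \frac{3}{2}\right)^n.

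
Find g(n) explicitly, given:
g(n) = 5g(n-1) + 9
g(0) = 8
First-order linear non-homogeneous.
Homogeneous solution: g_h(n) = A·(5)^n.
Try constant particular solution g_p = K: K = 5K + 9 ⇒ K = - \frac{9}{4}.
General: g(n) = A·(5)^n - \frac{9}{4}.
Apply g(0) = 8: A - \frac{9}{4} = 8 ⇒ A = \frac{41}{4}.
So g(n) = \frac{41 \cdot 5^{n}}{4} - \frac{9}{4}.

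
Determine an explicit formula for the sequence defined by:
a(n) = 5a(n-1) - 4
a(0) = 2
First-order linear non-homogeneous.
Homogeneous solution: a_h(n) = A·(5)^n.
Try constant particular solution a_p = K: K = 5K - 4 ⇒ K = 1.
General: a(n) = A·(5)^n + 1.
Apply a(0) = 2: A + 1 = 2 ⇒ A = 1.
So a(n) = 5^{n} + 1.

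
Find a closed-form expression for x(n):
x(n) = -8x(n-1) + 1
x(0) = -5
First-order linear non-homogeneous.
Homogeneous solution: x_h(n) = A·(-8)^n.
Try constant particular solution x_p = K: K = -8K + 1 ⇒ K = \frac{1}{9}.
General: x(n) = A·(-8)^n + \frac{1}{9}.
Apply x(0) = -5: A + \frac{1}{9} = -5 ⇒ A = - \frac{46}{9}.
So x(n) = \frac{1}{9} - \frac{46 \left(-8\right)^{n}}{9}.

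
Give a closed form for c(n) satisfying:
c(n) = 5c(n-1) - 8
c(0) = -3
First-order linear non-homogeneous.
Homogeneous solution: c_h(n) = A·(5)^n.
Try constant particular solution c_p = K: K = 5K - 8 ⇒ K = 2.
General: c(n) = A·(5)^n + 2.
Apply c(0) = -3: A + 2 = -3 ⇒ A = -5.
So c(n) = 2 - 5 \cdot 5^{n}.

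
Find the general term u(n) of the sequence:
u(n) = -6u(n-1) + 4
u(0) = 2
First-order linear non-homogeneous.
Homogeneous solution: u_h(n) = A·(-6)^n.
Try constant particular solution u_p = K: K = -6K + 4 ⇒ K = \frac{4}{7}.
General: u(n) = A·(-6)^n + \frac{4}{7}.
Apply u(0) = 2: A + \frac{4}{7} = 2 ⇒ A = \frac{10}{7}.
So u(n) = \frac{10 \left(-6\right)^{n}}{7} + \frac{4}{7}.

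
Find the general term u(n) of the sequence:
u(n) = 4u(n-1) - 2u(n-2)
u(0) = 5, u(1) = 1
Characteristic equation: x² - 4x + 2 = 0.
Discriminant Δ = (4)² + 4·(-2) = 8.
Roots r₁,₂ = (4 ± √8)/2, so r₁ = \sqrt{2} + 2, r₂ = 2 - \sqrt{2}.
General solution: u(n) = A·r₁^n + B·r₂^n.
From the initial conditions, A + B = 5 and r₁A + r₂B = 1.
Since r₁ - r₂ = √8: A = (1 - (5)r₂)/√8 = \frac{5}{2} - \frac{9 \sqrt{2}}{4}, and B = 5 - A = \frac{5}{2} + \frac{9 \sqrt{2}}{4}.
So u(n) = \left(\frac{5}{2} - \frac{9 \sqrt{2}}{4}\right)\left(\sqrt{2} + 2\right)^n + \left(\frac{5}{2} + \frac{9 \sqrt{2}}{4}\right)\left(2 - \sqrt{2}\right)^n.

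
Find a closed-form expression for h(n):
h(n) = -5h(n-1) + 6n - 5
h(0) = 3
First-order linear with linear forcing.
Homogeneous solution: h_h(n) = A·(-5)^n.
Try particular h_p(n) = pn + q. Substituting:
  pn + q = -5(p(n-1) + q) + 6n - 5.
Matching the n-coefficient: p = -5p + 6 ⇒ p = 1.
Matching constants: q = 5p - 5q - 5 ⇒ q = 0.
General: h(n) = A·(-5)^n + n + 0.
Apply h(0) = 3: A + 0 = 3 ⇒ A = 3.
So h(n) = 3 \left(-5\right)^{n} + n.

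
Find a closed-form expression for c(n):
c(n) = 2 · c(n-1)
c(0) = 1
Pure geometric recurrence with ratio 2.
By induction c(n) = c(0) · (2)^n = 2^{n}.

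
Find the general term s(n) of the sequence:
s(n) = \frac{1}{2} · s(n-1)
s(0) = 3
Pure geometric recurrence with ratio \frac{1}{2}.
By induction s(n) = s(0) · (\frac{1}{2})^n = 3 \cdot 2^{- n}.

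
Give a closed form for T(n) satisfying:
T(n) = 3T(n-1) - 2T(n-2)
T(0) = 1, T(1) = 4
Characteristic equation: x² - 3x + 2 = 0, which factors as (x - (2))(x - (1)) = 0.
Roots r₁ = 2, r₂ = 1 (distinct).
General solution: T(n) = A·(2)^n + B·(1)^n.
From T(0) = 1: A + B = 1.
From T(1) = 4: 2A + B = 4.
Solving: A = 3, B = -2.
So T(n) = 3 \cdot 2^{n} - 2.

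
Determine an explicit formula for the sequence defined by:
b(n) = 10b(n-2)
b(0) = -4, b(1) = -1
Characteristic equation: x² - 10 = 0.
Discriminant Δ = (0)² + 4·(10) = 40.
Roots r₁,₂ = (0 ± √40)/2, so r₁ = \sqrt{10}, r₂ = - \sqrt{10}.
General solution: b(n) = A·r₁^n + B·r₂^n.
From the initial conditions, A + B = -4 and r₁A + r₂B = -1.
Since r₁ - r₂ = √40: A = (-1 - (-4)r₂)/√40 = -2 - \frac{\sqrt{10}}{20}, and B = -4 - A = -2 + \frac{\sqrt{10}}{20}.
So b(n) = \left(-2 - \frac{\sqrt{10}}{20}\right)\left(\sqrt{10}\right)^n + \left(-2 + \frac{\sqrt{10}}{20}\right)\left(- \sqrt{10}\right)^n.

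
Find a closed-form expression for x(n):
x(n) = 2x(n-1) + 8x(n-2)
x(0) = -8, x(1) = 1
Characteristic equation: x² - 2x - 8 = 0, which factors as (x - (-2))(x - (4)) = 0.
Roots r₁ = -2, r₂ = 4 (distinct).
General solution: x(n) = A·(-2)^n + B·(4)^n.
From x(0) = -8: A + B = -8.
From x(1) = 1: -2A + 4B = 1.
Solving: A = - \frac{11}{2}, B = - \frac{5}{2}.
So x(n) = - \frac{11 \left(-2\right)^{n}}{2} - \frac{5 \cdot 4^{n}}{2}.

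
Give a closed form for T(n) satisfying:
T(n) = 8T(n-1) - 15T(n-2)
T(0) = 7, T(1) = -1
Characteristic equation: x² - 8x + 15 = 0, which factors as (x - (5))(x - (3)) = 0.
Roots r₁ = 5, r₂ = 3 (distinct).
General solution: T(n) = A·(5)^n + B·(3)^n.
From T(0) = 7: A + B = 7.
From T(1) = -1: 5A + 3B = -1.
Solving: A = -11, B = 18.
So T(n) = 18 \cdot 3^{n} - 11 \cdot 5^{n}.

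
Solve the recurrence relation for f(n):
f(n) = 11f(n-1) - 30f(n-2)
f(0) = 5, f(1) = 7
Characteristic equation: x² - 11x + 30 = 0, which factors as (x - (5))(x - (6)) = 0.
Roots r₁ = 5, r₂ = 6 (distinct).
General solution: f(n) = A·(5)^n + B·(6)^n.
From f(0) = 5: A + B = 5.
From f(1) = 7: 5A + 6B = 7.
Solving: A = 23, B = -18.
So f(n) = 23 \cdot 5^{n} - 18 \cdot 6^{n}.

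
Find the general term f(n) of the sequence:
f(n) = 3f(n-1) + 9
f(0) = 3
First-order linear non-homogeneous.
Homogeneous solution: f_h(n) = A·(3)^n.
Try constant particular solution f_p = K: K = 3K + 9 ⇒ K = - \frac{9}{2}.
General: f(n) = A·(3)^n - \frac{9}{2}.
Apply f(0) = 3: A - \frac{9}{2} = 3 ⇒ A = \frac{15}{2}.
So f(n) = \frac{15 \cdot 3^{n}}{2} - \frac{9}{2}.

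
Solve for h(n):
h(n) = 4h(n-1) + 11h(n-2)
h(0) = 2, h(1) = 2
Characteristic equation: x² - 4x - 11 = 0.
Discriminant Δ = (4)² + 4·(11) = 60.
Roots r₁,₂ = (4 ± √60)/2, so r₁ = 2 + \sqrt{15}, r₂ = 2 - \sqrt{15}.
General solution: h(n) = A·r₁^n + B·r₂^n.
From the initial conditions, A + B = 2 and r₁A + r₂B = 2.
Since r₁ - r₂ = √60: A = (2 - (2)r₂)/√60 = 1 - \frac{\sqrt{15}}{15}, and B = 2 - A = \frac{\sqrt{15}}{15} + 1.
So h(n) = \left(1 - \frac{\sqrt{15}}{15}\right)\left(2 + \sqrt{15}\right)^n + \left(\frac{\sqrt{15}}{15} + 1\right)\left(2 - \sqrt{15}\right)^n.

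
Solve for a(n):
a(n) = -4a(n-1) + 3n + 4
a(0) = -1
First-order linear with linear forcing.
Homogeneous solution: a_h(n) = A·(-4)^n.
Try particular a_p(n) = pn + q. Substituting:
  pn + q = -4(p(n-1) + q) + 3n + 4.
Matching the n-coefficient: p = -4p + 3 ⇒ p = \frac{3}{5}.
Matching constants: q = 4p - 4q + 4 ⇒ q = \frac{32}{25}.
General: a(n) = A·(-4)^n + \frac{3 n}{5} + \frac{32}{25}.
Apply a(0) = -1: A + \frac{32}{25} = -1 ⇒ A = - \frac{57}{25}.
So a(n) = - \frac{57 \left(-4\right)^{n}}{25} + \frac{3 n}{5} + \frac{32}{25}.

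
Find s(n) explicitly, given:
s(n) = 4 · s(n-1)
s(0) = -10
Pure geometric recurrence with ratio 4.
By induction s(n) = s(0) · (4)^n = - 10 \cdot 4^{n}.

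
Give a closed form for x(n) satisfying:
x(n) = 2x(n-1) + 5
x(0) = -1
First-order linear non-homogeneous.
Homogeneous solution: x_h(n) = A·(2)^n.
Try constant particular solution x_p = K: K = 2K + 5 ⇒ K = -5.
General: x(n) = A·(2)^n - 5.
Apply x(0) = -1: A - 5 = -1 ⇒ A = 4.
So x(n) = 4 \cdot 2^{n} - 5.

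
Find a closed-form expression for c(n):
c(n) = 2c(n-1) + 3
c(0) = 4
First-order linear non-homogeneous.
Homogeneous solution: c_h(n) = A·(2)^n.
Try constant particular solution c_p = K: K = 2K + 3 ⇒ K = -3.
General: c(n) = A·(2)^n - 3.
Apply c(0) = 4: A - 3 = 4 ⇒ A = 7.
So c(n) = 7 \cdot 2^{n} - 3.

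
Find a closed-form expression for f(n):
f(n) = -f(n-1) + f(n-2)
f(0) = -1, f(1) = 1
Characteristic equation: x² + x - 1 = 0.
Discriminant Δ = (-1)² + 4·(1) = 5.
Roots r₁,₂ = (-1 ± √5)/2, so r₁ = - \frac{1}{2} + \frac{\sqrt{5}}{2}, r₂ = - \frac{\sqrt{5}}{2} - \frac{1}{2}.
General solution: f(n) = A·r₁^n + B·r₂^n.
From the initial conditions, A + B = -1 and r₁A + r₂B = 1.
Since r₁ - r₂ = √5: A = (1 - (-1)r₂)/√5 = - \frac{1}{2} + \frac{\sqrt{5}}{10}, and B = -1 - A = - \frac{1}{2} - \frac{\sqrt{5}}{10}.
So f(n) = \left(- \frac{1}{2} + \frac{\sqrt{5}}{10}\right)\left(- \frac{1}{2} + \frac{\sqrt{5}}{2}\right)^n + \left(- \frac{1}{2} - \frac{\sqrt{5}}{10}\right)\left(- \frac{\sqrt{5}}{2} - \frac{1}{2}\right)^n.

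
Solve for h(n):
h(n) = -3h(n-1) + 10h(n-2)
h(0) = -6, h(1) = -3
Characteristic equation: x² + 3x - 10 = 0, which factors as (x - (-5))(x - (2)) = 0.
Roots r₁ = -5, r₂ = 2 (distinct).
General solution: h(n) = A·(-5)^n + B·(2)^n.
From h(0) = -6: A + B = -6.
From h(1) = -3: -5A + 2B = -3.
Solving: A = - \frac{9}{7}, B = - \frac{33}{7}.
So h(n) = - \frac{9 \left(-5\right)^{n}}{7} - \frac{33 \cdot 2^{n}}{7}.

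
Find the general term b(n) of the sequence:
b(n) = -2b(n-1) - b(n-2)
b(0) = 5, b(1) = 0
Characteristic equation: x² + 2x + 1 = 0, which is (x - (-1))².
Repeated root r = -1.
General solution: b(n) = (A + Bn)·(-1)^n.
From b(0) = 5: A = 5.
From b(1) = 0: (A + B)·(-1) = 0 ⇒ B = -5.
So b(n) = \left(5 - 5 n\right) \cdot (-1)^n.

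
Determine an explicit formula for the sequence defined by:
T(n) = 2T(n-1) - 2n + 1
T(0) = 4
First-order linear with linear forcing.
Homogeneous solution: T_h(n) = A·(2)^n.
Try particular T_p(n) = pn + q. Substituting:
  pn + q = 2(p(n-1) + q) - 2n + 1.
Matching the n-coefficient: p = 2p - 2 ⇒ p = 2.
Matching constants: q = -2p + 2q + 1 ⇒ q = 3.
General: T(n) = A·(2)^n + 2 n + 3.
Apply T(0) = 4: A + 3 = 4 ⇒ A = 1.
So T(n) = 2^{n} + 2 n + 3.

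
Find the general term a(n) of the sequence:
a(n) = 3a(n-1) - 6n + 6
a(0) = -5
First-order linear with linear forcing.
Homogeneous solution: a_h(n) = A·(3)^n.
Try particular a_p(n) = pn + q. Substituting:
  pn + q = 3(p(n-1) + q) - 6n + 6.
Matching the n-coefficient: p = 3p - 6 ⇒ p = 3.
Matching constants: q = -3p + 3q + 6 ⇒ q = \frac{3}{2}.
General: a(n) = A·(3)^n + 3 n + \frac{3}{2}.
Apply a(0) = -5: A + \frac{3}{2} = -5 ⇒ A = - \frac{13}{2}.
So a(n) = - \frac{13 \cdot 3^{n}}{2} + 3 n + \frac{3}{2}.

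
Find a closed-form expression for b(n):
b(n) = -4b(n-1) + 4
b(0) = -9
First-order linear non-homogeneous.
Homogeneous solution: b_h(n) = A·(-4)^n.
Try constant particular solution b_p = K: K = -4K + 4 ⇒ K = \frac{4}{5}.
General: b(n) = A·(-4)^n + \frac{4}{5}.
Apply b(0) = -9: A + \frac{4}{5} = -9 ⇒ A = - \frac{49}{5}.
So b(n) = \frac{4}{5} - \frac{49 \left(-4\right)^{n}}{5}.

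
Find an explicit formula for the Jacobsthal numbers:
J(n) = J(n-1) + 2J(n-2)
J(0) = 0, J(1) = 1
This is the Jacobsthal sequence.
Characteristic equation: x² - x - 2 = 0; roots r₁ = 2, r₂ = -1.
General: J(n) = A·r₁^n + B·r₂^n. Solving with J(0)=0, J(1)=1 gives A = \frac{1}{3}, B = - \frac{1}{3}.
So J(n) = - \frac{\left(-1\right)^{n}}{3} + \frac{2^{n}}{3}.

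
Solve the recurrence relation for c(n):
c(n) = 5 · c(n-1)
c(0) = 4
Pure geometric recurrence with ratio 5.
By induction c(n) = c(0) · (5)^n = 4 \cdot 5^{n}.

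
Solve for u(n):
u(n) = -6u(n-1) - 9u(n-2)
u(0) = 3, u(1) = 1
Characteristic equation: x² + 6x + 9 = 0, which is (x - (-3))².
Repeated root r = -3.
General solution: u(n) = (A + Bn)·(-3)^n.
From u(0) = 3: A = 3.
From u(1) = 1: (A + B)·(-3) = 1 ⇒ B = - \frac{10}{3}.
So u(n) = \left(3 - \frac{10 n}{3}\right) \cdot (-3)^n.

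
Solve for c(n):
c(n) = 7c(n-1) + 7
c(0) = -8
First-order linear non-homogeneous.
Homogeneous solution: c_h(n) = A·(7)^n.
Try constant particular solution c_p = K: K = 7K + 7 ⇒ K = - \frac{7}{6}.
General: c(n) = A·(7)^n - \frac{7}{6}.
Apply c(0) = -8: A - \frac{7}{6} = -8 ⇒ A = - \frac{41}{6}.
So c(n) = - \frac{41 \cdot 7^{n}}{6} - \frac{7}{6}.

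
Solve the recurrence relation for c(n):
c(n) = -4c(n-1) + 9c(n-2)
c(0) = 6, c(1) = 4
Characteristic equation: x² + 4x - 9 = 0.
Discriminant Δ = (-4)² + 4·(9) = 52.
Roots r₁,₂ = (-4 ± √52)/2, so r₁ = -2 + \sqrt{13}, r₂ = - \sqrt{13} - 2.
General solution: c(n) = A·r₁^n + B·r₂^n.
From the initial conditions, A + B = 6 and r₁A + r₂B = 4.
Since r₁ - r₂ = √52: A = (4 - (6)r₂)/√52 = \frac{8 \sqrt{13}}{13} + 3, and B = 6 - A = 3 - \frac{8 \sqrt{13}}{13}.
So c(n) = \left(\frac{8 \sqrt{13}}{13} + 3\right)\left(-2 + \sqrt{13}\right)^n + \left(3 - \frac{8 \sqrt{13}}{13}\right)\left(- \sqrt{13} - 2\right)^n.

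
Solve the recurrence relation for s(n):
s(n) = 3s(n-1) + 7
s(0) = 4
First-order linear non-homogeneous.
Homogeneous solution: s_h(n) = A·(3)^n.
Try constant particular solution s_p = K: K = 3K + 7 ⇒ K = - \frac{7}{2}.
General: s(n) = A·(3)^n - \frac{7}{2}.
Apply s(0) = 4: A - \frac{7}{2} = 4 ⇒ A = \frac{15}{2}.
So s(n) = \frac{15 \cdot 3^{n}}{2} - \frac{7}{2}.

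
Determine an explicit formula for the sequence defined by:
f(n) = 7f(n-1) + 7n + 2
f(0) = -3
First-order linear with linear forcing.
Homogeneous solution: f_h(n) = A·(7)^n.
Try particular f_p(n) = pn + q. Substituting:
  pn + q = 7(p(n-1) + q) + 7n + 2.
Matching the n-coefficient: p = 7p + 7 ⇒ p = - \frac{7}{6}.
Matching constants: q = -7p + 7q + 2 ⇒ q = - \frac{61}{36}.
General: f(n) = A·(7)^n - \frac{7 n}{6} - \frac{61}{36}.
Apply f(0) = -3: A - \frac{61}{36} = -3 ⇒ A = - \frac{47}{36}.
So f(n) = - \frac{47 \cdot 7^{n}}{36} - \frac{7 n}{6} - \frac{61}{36}.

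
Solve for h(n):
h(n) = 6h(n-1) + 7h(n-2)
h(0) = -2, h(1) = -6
Characteristic equation: x² - 6x - 7 = 0, which factors as (x - (7))(x - (-1)) = 0.
Roots r₁ = 7, r₂ = -1 (distinct).
General solution: h(n) = A·(7)^n + B·(-1)^n.
From h(0) = -2: A + B = -2.
From h(1) = -6: 7A - B = -6.
Solving: A = -1, B = -1.
So h(n) = - \left(-1\right)^{n} - 7^{n}.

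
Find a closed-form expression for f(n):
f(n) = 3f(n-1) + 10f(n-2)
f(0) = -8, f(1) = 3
Characteristic equation: x² - 3x - 10 = 0, which factors as (x - (-2))(x - (5)) = 0.
Roots r₁ = -2, r₂ = 5 (distinct).
General solution: f(n) = A·(-2)^n + B·(5)^n.
From f(0) = -8: A + B = -8.
From f(1) = 3: -2A + 5B = 3.
Solving: A = - \frac{43}{7}, B = - \frac{13}{7}.
So f(n) = - \frac{43 \left(-2\right)^{n}}{7} - \frac{13 \cdot 5^{n}}{7}.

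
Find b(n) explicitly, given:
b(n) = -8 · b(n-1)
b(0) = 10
Pure geometric recurrence with ratio -8.
By induction b(n) = b(0) · (-8)^n = 10 \left(-8\right)^{n}.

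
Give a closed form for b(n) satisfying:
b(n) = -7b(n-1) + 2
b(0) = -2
First-order linear non-homogeneous.
Homogeneous solution: b_h(n) = A·(-7)^n.
Try constant particular solution b_p = K: K = -7K + 2 ⇒ K = \frac{1}{4}.
General: b(n) = A·(-7)^n + \frac{1}{4}.
Apply b(0) = -2: A + \frac{1}{4} = -2 ⇒ A = - \frac{9}{4}.
So b(n) = \frac{1}{4} - \frac{9 \left(-7\right)^{n}}{4}.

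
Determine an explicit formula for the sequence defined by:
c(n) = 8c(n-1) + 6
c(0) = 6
First-order linear non-homogeneous.
Homogeneous solution: c_h(n) = A·(8)^n.
Try constant particular solution c_p = K: K = 8K + 6 ⇒ K = - \frac{6}{7}.
General: c(n) = A·(8)^n - \frac{6}{7}.
Apply c(0) = 6: A - \frac{6}{7} = 6 ⇒ A = \frac{48}{7}.
So c(n) = \frac{48 \cdot 8^{n}}{7} - \frac{6}{7}.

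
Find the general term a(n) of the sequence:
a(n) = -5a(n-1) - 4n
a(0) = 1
First-order linear with linear forcing.
Homogeneous solution: a_h(n) = A·(-5)^n.
Try particular a_p(n) = pn + q. Substituting:
  pn + q = -5(p(n-1) + q) - 4n.
Matching the n-coefficient: p = -5p - 4 ⇒ p = - \frac{2}{3}.
Matching constants: q = 5p - 5q ⇒ q = - \frac{5}{9}.
General: a(n) = A·(-5)^n - \frac{2 n}{3} - \frac{5}{9}.
Apply a(0) = 1: A - \frac{5}{9} = 1 ⇒ A = \frac{14}{9}.
So a(n) = \frac{14 \left(-5\right)^{n}}{9} - \frac{2 n}{3} - \frac{5}{9}.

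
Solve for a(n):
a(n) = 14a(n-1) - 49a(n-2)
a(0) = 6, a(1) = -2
Characteristic equation: x² - 14x + 49 = 0, which is (x - (7))².
Repeated root r = 7.
General solution: a(n) = (A + Bn)·(7)^n.
From a(0) = 6: A = 6.
From a(1) = -2: (A + B)·(7) = -2 ⇒ B = - \frac{44}{7}.
So a(n) = \left(6 - \frac{44 n}{7}\right) \cdot (7)^n.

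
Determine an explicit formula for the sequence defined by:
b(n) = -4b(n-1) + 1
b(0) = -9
First-order linear non-homogeneous.
Homogeneous solution: b_h(n) = A·(-4)^n.
Try constant particular solution b_p = K: K = -4K + 1 ⇒ K = \frac{1}{5}.
General: b(n) = A·(-4)^n + \frac{1}{5}.
Apply b(0) = -9: A + \frac{1}{5} = -9 ⇒ A = - \frac{46}{5}.
So b(n) = \frac{1}{5} - \frac{46 \left(-4\right)^{n}}{5}.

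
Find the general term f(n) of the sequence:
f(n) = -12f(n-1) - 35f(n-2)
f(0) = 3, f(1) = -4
Characteristic equation: x² + 12x + 35 = 0, which factors as (x - (-5))(x - (-7)) = 0.
Roots r₁ = -5, r₂ = -7 (distinct).
General solution: f(n) = A·(-5)^n + B·(-7)^n.
From f(0) = 3: A + B = 3.
From f(1) = -4: -5A - 7B = -4.
Solving: A = \frac{17}{2}, B = - \frac{11}{2}.
So f(n) = \frac{17 \left(-5\right)^{n}}{2} - \frac{11 \left(-7\right)^{n}}{2}.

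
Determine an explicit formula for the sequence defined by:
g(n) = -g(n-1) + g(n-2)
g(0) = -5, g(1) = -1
Characteristic equation: x² + x - 1 = 0.
Discriminant Δ = (-1)² + 4·(1) = 5.
Roots r₁,₂ = (-1 ± √5)/2, so r₁ = - \frac{1}{2} + \frac{\sqrt{5}}{2}, r₂ = - \frac{\sqrt{5}}{2} - \frac{1}{2}.
General solution: g(n) = A·r₁^n + B·r₂^n.
From the initial conditions, A + B = -5 and r₁A + r₂B = -1.
Since r₁ - r₂ = √5: A = (-1 - (-5)r₂)/√5 = - \frac{5}{2} - \frac{7 \sqrt{5}}{10}, and B = -5 - A = - \frac{5}{2} + \frac{7 \sqrt{5}}{10}.
So g(n) = \left(- \frac{5}{2} - \frac{7 \sqrt{5}}{10}\right)\left(- \frac{1}{2} + \frac{\sqrt{5}}{2}\right)^n + \left(- \frac{5}{2} + \frac{7 \sqrt{5}}{10}\right)\left(- \frac{\sqrt{5}}{2} - \frac{1}{2}\right)^n.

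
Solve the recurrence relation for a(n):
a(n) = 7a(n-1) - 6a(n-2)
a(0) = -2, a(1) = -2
Characteristic equation: x² - 7x + 6 = 0, which factors as (x - (6))(x - (1)) = 0.
Roots r₁ = 6, r₂ = 1 (distinct).
General solution: a(n) = A·(6)^n + B·(1)^n.
From a(0) = -2: A + B = -2.
From a(1) = -2: 6A + B = -2.
Solving: A = 0, B = -2.
So a(n) = -2.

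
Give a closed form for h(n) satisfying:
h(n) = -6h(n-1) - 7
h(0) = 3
First-order linear non-homogeneous.
Homogeneous solution: h_h(n) = A·(-6)^n.
Try constant particular solution h_p = K: K = -6K - 7 ⇒ K = -1.
General: h(n) = A·(-6)^n - 1.
Apply h(0) = 3: A - 1 = 3 ⇒ A = 4.
So h(n) = 4 \left(-6\right)^{n} - 1.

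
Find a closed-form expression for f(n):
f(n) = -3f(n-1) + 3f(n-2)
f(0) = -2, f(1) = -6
Characteristic equation: x² + 3x - 3 = 0.
Discriminant Δ = (-3)² + 4·(3) = 21.
Roots r₁,₂ = (-3 ± √21)/2, so r₁ = - \frac{3}{2} + \frac{\sqrt{21}}{2}, r₂ = - \frac{\sqrt{21}}{2} - \frac{3}{2}.
General solution: f(n) = A·r₁^n + B·r₂^n.
From the initial conditions, A + B = -2 and r₁A + r₂B = -6.
Since r₁ - r₂ = √21: A = (-6 - (-2)r₂)/√21 = - \frac{3 \sqrt{21}}{7} - 1, and B = -2 - A = -1 + \frac{3 \sqrt{21}}{7}.
So f(n) = \left(- \frac{3 \sqrt{21}}{7} - 1\right)\left(- \frac{3}{2} + \frac{\sqrt{21}}{2}\right)^n + \left(-1 + \frac{3 \sqrt{21}}{7}\right)\left(- \frac{\sqrt{21}}{2} - \frac{3}{2}\right)^n.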